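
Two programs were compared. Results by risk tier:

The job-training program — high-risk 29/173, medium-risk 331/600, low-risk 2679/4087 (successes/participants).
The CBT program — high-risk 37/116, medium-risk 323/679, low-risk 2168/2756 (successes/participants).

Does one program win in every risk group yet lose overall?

No

High-risk: the job-training program 29/173 = 16.8%, the CBT program 37/116 = 31.9% → the CBT program
Medium-risk: the job-training program 331/600 = 55.2%, the CBT program 323/679 = 47.6% → the job-training program
Low-risk: the job-training program 2679/4087 = 65.5%, the CBT program 2168/2756 = 78.7% → the CBT program
Overall: the job-training program 3039/4860 = 62.5%, the CBT program 2528/3551 = 71.2% → the CBT program
Neither sweeps: the job-training program wins 1 of 3 groups, the CBT program wins 2. The CBT program wins overall but not every group — no Simpson reversal.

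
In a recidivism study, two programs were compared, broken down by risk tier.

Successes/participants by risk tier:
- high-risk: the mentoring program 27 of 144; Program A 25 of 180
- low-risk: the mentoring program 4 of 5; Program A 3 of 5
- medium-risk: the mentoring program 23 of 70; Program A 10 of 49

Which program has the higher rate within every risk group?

the mentoring program

High-risk: the mentoring program 27/144 = 18.8%, Program A 25/180 = 13.9% → the mentoring program
Low-risk: the mentoring program 4/5 = 80.0%, Program A 3/5 = 60.0% → the mentoring program
Medium-risk: the mentoring program 23/70 = 32.9%, Program A 10/49 = 20.4% → the mentoring program
The mentoring program has the higher rate in all 3 groups.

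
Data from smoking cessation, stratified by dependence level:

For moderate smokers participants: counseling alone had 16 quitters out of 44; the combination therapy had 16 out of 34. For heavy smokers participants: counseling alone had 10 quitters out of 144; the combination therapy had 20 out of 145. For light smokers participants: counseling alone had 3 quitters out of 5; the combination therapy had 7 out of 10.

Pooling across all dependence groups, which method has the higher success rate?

the combination therapy

Moderate smokers: counseling alone 16/44 = 36.4%, the combination therapy 16/34 = 47.1% → the combination therapy
Heavy smokers: counseling alone 10/144 = 6.9%, the combination therapy 20/145 = 13.8% → the combination therapy
Light smokers: counseling alone 3/5 = 60.0%, the combination therapy 7/10 = 70.0% → the combination therapy
Overall: counseling alone 29/193 = 15.0%, the combination therapy 43/189 = 22.8% → the combination therapy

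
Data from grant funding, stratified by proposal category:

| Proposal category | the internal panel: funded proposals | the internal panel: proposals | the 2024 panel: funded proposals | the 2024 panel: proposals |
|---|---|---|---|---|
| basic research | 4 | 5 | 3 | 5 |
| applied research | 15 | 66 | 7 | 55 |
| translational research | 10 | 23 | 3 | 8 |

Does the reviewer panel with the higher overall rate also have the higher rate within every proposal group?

Basic research: the internal panel 4/5 = 80.0%, the 2024 panel 3/5 = 60.0% → the internal panel
Applied research: the internal panel 15/66 = 22.7%, the 2024 panel 7/55 = 12.7% → the internal panel
Translational research: the internal panel 10/23 = 43.5%, the 2024 panel 3/8 = 37.5% → the internal panel
Overall: the internal panel 29/94 = 30.9%, the 2024 panel 13/68 = 19.1% → the internal panel
The internal panel wins overall and in every proposal group — no reversal.

Yes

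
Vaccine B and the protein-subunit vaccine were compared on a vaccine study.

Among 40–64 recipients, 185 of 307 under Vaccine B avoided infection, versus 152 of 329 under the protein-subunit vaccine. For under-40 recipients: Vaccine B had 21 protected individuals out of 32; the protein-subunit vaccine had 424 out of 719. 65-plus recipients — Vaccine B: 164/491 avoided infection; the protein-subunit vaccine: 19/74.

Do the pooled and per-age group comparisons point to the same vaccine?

40–64: Vaccine B 185/307 = 60.3%, the protein-subunit vaccine 152/329 = 46.2% → Vaccine B
Under-40: Vaccine B 21/32 = 65.6%, the protein-subunit vaccine 424/719 = 59.0% → Vaccine B
65-plus: Vaccine B 164/491 = 33.4%, the protein-subunit vaccine 19/74 = 25.7% → Vaccine B
Overall: Vaccine B 370/830 = 44.6%, the protein-subunit vaccine 595/1122 = 53.0% → the protein-subunit vaccine
Vaccine B wins each age group but the protein-subunit vaccine wins overall — the comparison reverses. Vaccine B's recipients skew toward 65-plus, which has a lower base rate.

No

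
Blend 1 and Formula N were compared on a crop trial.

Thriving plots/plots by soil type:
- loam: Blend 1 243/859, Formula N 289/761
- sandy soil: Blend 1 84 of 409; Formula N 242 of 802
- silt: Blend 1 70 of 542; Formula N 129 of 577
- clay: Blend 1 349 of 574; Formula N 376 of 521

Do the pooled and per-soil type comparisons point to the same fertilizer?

Loam: Blend 1 243/859 = 28.3%, Formula N 289/761 = 38.0% → Formula N
Sandy soil: Blend 1 84/409 = 20.5%, Formula N 242/802 = 30.2% → Formula N
Silt: Blend 1 70/542 = 12.9%, Formula N 129/577 = 22.4% → Formula N
Clay: Blend 1 349/574 = 60.8%, Formula N 376/521 = 72.2% → Formula N
Overall: Blend 1 746/2384 = 31.3%, Formula N 1036/2661 = 38.9% → Formula N
Formula N wins overall and in every soil group — no reversal.

Yes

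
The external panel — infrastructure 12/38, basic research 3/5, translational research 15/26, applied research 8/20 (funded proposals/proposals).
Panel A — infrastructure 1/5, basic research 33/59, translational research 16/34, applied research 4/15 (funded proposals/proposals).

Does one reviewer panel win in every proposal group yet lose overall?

Yes

Infrastructure: the external panel 12/38 = 31.6%, Panel A 1/5 = 20.0% → the external panel
Basic research: the external panel 3/5 = 60.0%, Panel A 33/59 = 55.9% → the external panel
Translational research: the external panel 15/26 = 57.7%, Panel A 16/34 = 47.1% → the external panel
Applied research: the external panel 8/20 = 40.0%, Panel A 4/15 = 26.7% → the external panel
Overall: the external panel 38/89 = 42.7%, Panel A 54/113 = 47.8% → Panel A
The external panel wins each proposal group but Panel A wins overall — the comparison reverses. The external panel's proposals skew toward infrastructure, which has a lower base rate.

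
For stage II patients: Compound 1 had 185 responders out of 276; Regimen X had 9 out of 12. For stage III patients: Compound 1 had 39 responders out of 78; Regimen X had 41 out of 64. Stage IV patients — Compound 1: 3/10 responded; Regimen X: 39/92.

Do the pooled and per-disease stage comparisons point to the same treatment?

Stage II: Compound 1 185/276 = 67.0%, Regimen X 9/12 = 75.0% → Regimen X
Stage III: Compound 1 39/78 = 50.0%, Regimen X 41/64 = 64.1% → Regimen X
Stage IV: Compound 1 3/10 = 30.0%, Regimen X 39/92 = 42.4% → Regimen X
Overall: Compound 1 227/364 = 62.4%, Regimen X 89/168 = 53.0% → Compound 1
Regimen X wins each disease group but Compound 1 wins overall — the comparison reverses. Regimen X's patients skew toward stage IV, which has a lower base rate.

No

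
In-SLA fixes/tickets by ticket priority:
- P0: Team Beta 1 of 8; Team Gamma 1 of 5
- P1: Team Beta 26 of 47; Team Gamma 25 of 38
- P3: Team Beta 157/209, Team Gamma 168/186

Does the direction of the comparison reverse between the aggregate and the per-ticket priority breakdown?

No

P0: Team Beta 1/8 = 12.5%, Team Gamma 1/5 = 20.0% → Team Gamma
P1: Team Beta 26/47 = 55.3%, Team Gamma 25/38 = 65.8% → Team Gamma
P3: Team Beta 157/209 = 75.1%, Team Gamma 168/186 = 90.3% → Team Gamma
Overall: Team Beta 184/264 = 69.7%, Team Gamma 194/229 = 84.7% → Team Gamma
Team Gamma wins overall and in every ticket group — no reversal.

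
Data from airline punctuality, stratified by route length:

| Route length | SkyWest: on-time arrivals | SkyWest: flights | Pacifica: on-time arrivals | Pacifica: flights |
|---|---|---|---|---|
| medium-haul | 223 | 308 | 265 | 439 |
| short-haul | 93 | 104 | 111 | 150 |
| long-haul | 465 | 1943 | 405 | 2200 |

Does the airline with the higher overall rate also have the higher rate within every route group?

Medium-haul: SkyWest 223/308 = 72.4%, Pacifica 265/439 = 60.4% → SkyWest
Short-haul: SkyWest 93/104 = 89.4%, Pacifica 111/150 = 74.0% → SkyWest
Long-haul: SkyWest 465/1943 = 23.9%, Pacifica 405/2200 = 18.4% → SkyWest
Overall: SkyWest 781/2355 = 33.2%, Pacifica 781/2789 = 28.0% → SkyWest
SkyWest wins overall and in every route group — no reversal.

Yes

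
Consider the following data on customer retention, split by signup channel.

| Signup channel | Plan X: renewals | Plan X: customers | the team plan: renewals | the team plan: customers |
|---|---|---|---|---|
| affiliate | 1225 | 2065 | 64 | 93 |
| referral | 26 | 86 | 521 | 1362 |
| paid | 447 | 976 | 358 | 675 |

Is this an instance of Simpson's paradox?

Affiliate: Plan X 1225/2065 = 59.3%, the team plan 64/93 = 68.8% → the team plan
Referral: Plan X 26/86 = 30.2%, the team plan 521/1362 = 38.3% → the team plan
Paid: Plan X 447/976 = 45.8%, the team plan 358/675 = 53.0% → the team plan
Overall: Plan X 1698/3127 = 54.3%, the team plan 943/2130 = 44.3% → Plan X
The team plan wins each signup group but Plan X wins overall — the comparison reverses. The team plan's customers skew toward referral, which has a lower base rate.

Yes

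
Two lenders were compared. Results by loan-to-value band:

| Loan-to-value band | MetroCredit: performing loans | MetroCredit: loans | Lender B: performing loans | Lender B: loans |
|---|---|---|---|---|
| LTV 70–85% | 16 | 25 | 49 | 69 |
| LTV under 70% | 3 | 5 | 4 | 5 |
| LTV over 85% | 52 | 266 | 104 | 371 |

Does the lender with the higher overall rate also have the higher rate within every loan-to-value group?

LTV 70–85%: MetroCredit 16/25 = 64.0%, Lender B 49/69 = 71.0% → Lender B
LTV under 70%: MetroCredit 3/5 = 60.0%, Lender B 4/5 = 80.0% → Lender B
LTV over 85%: MetroCredit 52/266 = 19.5%, Lender B 104/371 = 28.0% → Lender B
Overall: MetroCredit 71/296 = 24.0%, Lender B 157/445 = 35.3% → Lender B
Lender B wins overall and in every loan-to-value group — no reversal.

Yes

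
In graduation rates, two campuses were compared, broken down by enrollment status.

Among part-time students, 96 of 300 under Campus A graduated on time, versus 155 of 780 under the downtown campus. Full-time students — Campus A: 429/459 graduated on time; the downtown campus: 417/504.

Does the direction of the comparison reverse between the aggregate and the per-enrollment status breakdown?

No

Part-time: Campus A 96/300 = 32.0%, the downtown campus 155/780 = 19.9% → Campus A
Full-time: Campus A 429/459 = 93.5%, the downtown campus 417/504 = 82.7% → Campus A
Overall: Campus A 525/759 = 69.2%, the downtown campus 572/1284 = 44.5% → Campus A
Campus A wins overall and in every enrollment group — no reversal.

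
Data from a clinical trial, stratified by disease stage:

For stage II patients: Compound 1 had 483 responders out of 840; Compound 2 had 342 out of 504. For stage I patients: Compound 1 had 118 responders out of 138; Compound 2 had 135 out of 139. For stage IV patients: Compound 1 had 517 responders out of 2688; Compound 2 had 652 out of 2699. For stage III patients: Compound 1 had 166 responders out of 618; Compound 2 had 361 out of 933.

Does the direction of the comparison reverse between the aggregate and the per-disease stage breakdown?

Stage II: Compound 1 483/840 = 57.5%, Compound 2 342/504 = 67.9% → Compound 2
Stage I: Compound 1 118/138 = 85.5%, Compound 2 135/139 = 97.1% → Compound 2
Stage IV: Compound 1 517/2688 = 19.2%, Compound 2 652/2699 = 24.2% → Compound 2
Stage III: Compound 1 166/618 = 26.9%, Compound 2 361/933 = 38.7% → Compound 2
Overall: Compound 1 1284/4284 = 30.0%, Compound 2 1490/4275 = 34.9% → Compound 2
Compound 2 wins overall and in every disease group — no reversal.

No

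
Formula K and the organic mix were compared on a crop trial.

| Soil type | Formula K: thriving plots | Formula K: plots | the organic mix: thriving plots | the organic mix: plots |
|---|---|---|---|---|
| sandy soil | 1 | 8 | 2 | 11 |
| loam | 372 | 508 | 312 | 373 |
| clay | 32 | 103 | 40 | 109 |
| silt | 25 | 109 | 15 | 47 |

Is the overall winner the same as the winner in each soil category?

Sandy soil: Formula K 1/8 = 12.5%, the organic mix 2/11 = 18.2% → the organic mix
Loam: Formula K 372/508 = 73.2%, the organic mix 312/373 = 83.6% → the organic mix
Clay: Formula K 32/103 = 31.1%, the organic mix 40/109 = 36.7% → the organic mix
Silt: Formula K 25/109 = 22.9%, the organic mix 15/47 = 31.9% → the organic mix
Overall: Formula K 430/728 = 59.1%, the organic mix 369/540 = 68.3% → the organic mix
The organic mix wins overall and in every soil group — no reversal.

Yes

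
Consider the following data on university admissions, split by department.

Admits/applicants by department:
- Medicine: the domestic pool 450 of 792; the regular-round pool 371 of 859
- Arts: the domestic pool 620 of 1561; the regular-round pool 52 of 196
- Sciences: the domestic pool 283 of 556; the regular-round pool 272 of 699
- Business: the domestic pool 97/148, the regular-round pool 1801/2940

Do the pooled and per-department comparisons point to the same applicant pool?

Medicine: the domestic pool 450/792 = 56.8%, the regular-round pool 371/859 = 43.2% → the domestic pool
Arts: the domestic pool 620/1561 = 39.7%, the regular-round pool 52/196 = 26.5% → the domestic pool
Sciences: the domestic pool 283/556 = 50.9%, the regular-round pool 272/699 = 38.9% → the domestic pool
Business: the domestic pool 97/148 = 65.5%, the regular-round pool 1801/2940 = 61.3% → the domestic pool
Overall: the domestic pool 1450/3057 = 47.4%, the regular-round pool 2496/4694 = 53.2% → the regular-round pool
The domestic pool wins each department group but the regular-round pool wins overall — the comparison reverses. The domestic pool's applicants skew toward Arts, which has a lower base rate.

No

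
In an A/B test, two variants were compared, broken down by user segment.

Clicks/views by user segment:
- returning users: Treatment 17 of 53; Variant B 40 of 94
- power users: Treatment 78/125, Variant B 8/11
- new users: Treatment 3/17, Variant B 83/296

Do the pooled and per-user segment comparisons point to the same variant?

No

Returning users: Treatment 17/53 = 32.1%, Variant B 40/94 = 42.6% → Variant B
Power users: Treatment 78/125 = 62.4%, Variant B 8/11 = 72.7% → Variant B
New users: Treatment 3/17 = 17.6%, Variant B 83/296 = 28.0% → Variant B
Overall: Treatment 98/195 = 50.3%, Variant B 131/401 = 32.7% → Treatment
Variant B wins each user group but Treatment wins overall — the comparison reverses. Variant B's views skew toward new users, which has a lower base rate.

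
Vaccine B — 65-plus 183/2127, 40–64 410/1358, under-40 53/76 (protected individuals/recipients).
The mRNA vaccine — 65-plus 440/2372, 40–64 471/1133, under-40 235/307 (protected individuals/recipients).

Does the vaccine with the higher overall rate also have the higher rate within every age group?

65-plus: Vaccine B 183/2127 = 8.6%, the mRNA vaccine 440/2372 = 18.5% → the mRNA vaccine
40–64: Vaccine B 410/1358 = 30.2%, the mRNA vaccine 471/1133 = 41.6% → the mRNA vaccine
Under-40: Vaccine B 53/76 = 69.7%, the mRNA vaccine 235/307 = 76.5% → the mRNA vaccine
Overall: Vaccine B 646/3561 = 18.1%, the mRNA vaccine 1146/3812 = 30.1% → the mRNA vaccine
The mRNA vaccine wins overall and in every age group — no reversal.

Yes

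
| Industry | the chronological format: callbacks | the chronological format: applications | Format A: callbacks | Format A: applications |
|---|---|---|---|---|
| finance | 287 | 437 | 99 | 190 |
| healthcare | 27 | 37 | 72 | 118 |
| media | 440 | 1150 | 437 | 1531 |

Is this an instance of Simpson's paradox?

Finance: the chronological format 287/437 = 65.7%, Format A 99/190 = 52.1% → the chronological format
Healthcare: the chronological format 27/37 = 73.0%, Format A 72/118 = 61.0% → the chronological format
Media: the chronological format 440/1150 = 38.3%, Format A 437/1531 = 28.5% → the chronological format
Overall: the chronological format 754/1624 = 46.4%, Format A 608/1839 = 33.1% → the chronological format
The chronological format wins overall and in every industry group — no reversal.

No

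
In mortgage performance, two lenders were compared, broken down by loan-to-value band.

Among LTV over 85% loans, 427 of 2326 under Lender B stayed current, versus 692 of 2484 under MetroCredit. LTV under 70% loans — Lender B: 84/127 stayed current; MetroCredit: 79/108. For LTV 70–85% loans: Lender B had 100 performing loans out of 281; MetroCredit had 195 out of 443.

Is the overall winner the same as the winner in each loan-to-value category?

LTV over 85%: Lender B 427/2326 = 18.4%, MetroCredit 692/2484 = 27.9% → MetroCredit
LTV under 70%: Lender B 84/127 = 66.1%, MetroCredit 79/108 = 73.1% → MetroCredit
LTV 70–85%: Lender B 100/281 = 35.6%, MetroCredit 195/443 = 44.0% → MetroCredit
Overall: Lender B 611/2734 = 22.3%, MetroCredit 966/3035 = 31.8% → MetroCredit
MetroCredit wins overall and in every loan-to-value group — no reversal.

Yes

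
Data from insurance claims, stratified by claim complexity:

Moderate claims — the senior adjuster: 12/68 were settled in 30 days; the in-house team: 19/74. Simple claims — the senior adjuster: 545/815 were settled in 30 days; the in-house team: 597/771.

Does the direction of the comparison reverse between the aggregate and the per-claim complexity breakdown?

No

Moderate: the senior adjuster 12/68 = 17.6%, the in-house team 19/74 = 25.7% → the in-house team
Simple: the senior adjuster 545/815 = 66.9%, the in-house team 597/771 = 77.4% → the in-house team
Overall: the senior adjuster 557/883 = 63.1%, the in-house team 616/845 = 72.9% → the in-house team
The in-house team wins overall and in every claim group — no reversal.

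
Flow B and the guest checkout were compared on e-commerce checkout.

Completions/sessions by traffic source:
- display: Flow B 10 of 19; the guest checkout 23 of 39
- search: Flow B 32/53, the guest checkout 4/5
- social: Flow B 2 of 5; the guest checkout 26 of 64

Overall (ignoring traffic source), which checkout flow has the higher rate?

Display: Flow B 10/19 = 52.6%, the guest checkout 23/39 = 59.0% → the guest checkout
Search: Flow B 32/53 = 60.4%, the guest checkout 4/5 = 80.0% → the guest checkout
Social: Flow B 2/5 = 40.0%, the guest checkout 26/64 = 40.6% → the guest checkout
Overall: Flow B 44/77 = 57.1%, the guest checkout 53/108 = 49.1% → Flow B
(The guest checkout wins every traffic group but Flow B wins overall — the guest checkout's sessions skew toward the low-rate social group.)

Flow B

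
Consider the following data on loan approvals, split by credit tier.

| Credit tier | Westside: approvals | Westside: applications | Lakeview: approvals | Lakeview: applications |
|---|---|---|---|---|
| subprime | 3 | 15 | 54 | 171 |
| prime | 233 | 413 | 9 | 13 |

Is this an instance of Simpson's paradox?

Yes

Subprime: Westside 3/15 = 20.0%, Lakeview 54/171 = 31.6% → Lakeview
Prime: Westside 233/413 = 56.4%, Lakeview 9/13 = 69.2% → Lakeview
Overall: Westside 236/428 = 55.1%, Lakeview 63/184 = 34.2% → Westside
Lakeview wins each credit group but Westside wins overall — the comparison reverses. Lakeview's applications skew toward subprime, which has a lower base rate.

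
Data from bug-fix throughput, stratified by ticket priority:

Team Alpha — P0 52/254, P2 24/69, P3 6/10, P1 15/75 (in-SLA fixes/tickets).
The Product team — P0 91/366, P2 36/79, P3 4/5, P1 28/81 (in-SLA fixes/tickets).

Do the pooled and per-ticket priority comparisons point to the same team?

Yes

P0: Team Alpha 52/254 = 20.5%, the Product team 91/366 = 24.9% → the Product team
P2: Team Alpha 24/69 = 34.8%, the Product team 36/79 = 45.6% → the Product team
P3: Team Alpha 6/10 = 60.0%, the Product team 4/5 = 80.0% → the Product team
P1: Team Alpha 15/75 = 20.0%, the Product team 28/81 = 34.6% → the Product team
Overall: Team Alpha 97/408 = 23.8%, the Product team 159/531 = 29.9% → the Product team
The Product team wins overall and in every ticket group — no reversal.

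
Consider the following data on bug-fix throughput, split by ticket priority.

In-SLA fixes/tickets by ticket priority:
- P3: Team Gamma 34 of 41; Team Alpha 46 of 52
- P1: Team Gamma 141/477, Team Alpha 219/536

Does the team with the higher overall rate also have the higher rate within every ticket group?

P3: Team Gamma 34/41 = 82.9%, Team Alpha 46/52 = 88.5% → Team Alpha
P1: Team Gamma 141/477 = 29.6%, Team Alpha 219/536 = 40.9% → Team Alpha
Overall: Team Gamma 175/518 = 33.8%, Team Alpha 265/588 = 45.1% → Team Alpha
Team Alpha wins overall and in every ticket group — no reversal.

Yes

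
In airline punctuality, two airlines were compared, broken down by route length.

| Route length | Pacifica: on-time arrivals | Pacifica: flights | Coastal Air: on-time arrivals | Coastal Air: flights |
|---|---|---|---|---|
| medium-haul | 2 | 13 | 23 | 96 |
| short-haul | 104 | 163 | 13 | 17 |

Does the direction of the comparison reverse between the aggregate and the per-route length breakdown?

Yes

Medium-haul: Pacifica 2/13 = 15.4%, Coastal Air 23/96 = 24.0% → Coastal Air
Short-haul: Pacifica 104/163 = 63.8%, Coastal Air 13/17 = 76.5% → Coastal Air
Overall: Pacifica 106/176 = 60.2%, Coastal Air 36/113 = 31.9% → Pacifica
Coastal Air wins each route group but Pacifica wins overall — the comparison reverses. Coastal Air's flights skew toward medium-haul, which has a lower base rate.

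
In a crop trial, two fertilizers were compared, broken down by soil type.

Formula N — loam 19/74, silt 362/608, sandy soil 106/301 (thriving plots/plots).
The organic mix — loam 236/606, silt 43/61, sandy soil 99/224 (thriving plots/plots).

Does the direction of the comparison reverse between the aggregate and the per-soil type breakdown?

Loam: Formula N 19/74 = 25.7%, the organic mix 236/606 = 38.9% → the organic mix
Silt: Formula N 362/608 = 59.5%, the organic mix 43/61 = 70.5% → the organic mix
Sandy soil: Formula N 106/301 = 35.2%, the organic mix 99/224 = 44.2% → the organic mix
Overall: Formula N 487/983 = 49.5%, the organic mix 378/891 = 42.4% → Formula N
The organic mix wins each soil group but Formula N wins overall — the comparison reverses. The organic mix's plots skew toward loam, which has a lower base rate.

Yes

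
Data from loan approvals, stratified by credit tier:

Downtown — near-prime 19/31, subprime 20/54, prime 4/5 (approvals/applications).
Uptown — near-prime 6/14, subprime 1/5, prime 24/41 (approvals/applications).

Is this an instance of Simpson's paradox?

Yes

Near-prime: Downtown 19/31 = 61.3%, Uptown 6/14 = 42.9% → Downtown
Subprime: Downtown 20/54 = 37.0%, Uptown 1/5 = 20.0% → Downtown
Prime: Downtown 4/5 = 80.0%, Uptown 24/41 = 58.5% → Downtown
Overall: Downtown 43/90 = 47.8%, Uptown 31/60 = 51.7% → Uptown
Downtown wins each credit group but Uptown wins overall — the comparison reverses. Downtown's applications skew toward subprime, which has a lower base rate.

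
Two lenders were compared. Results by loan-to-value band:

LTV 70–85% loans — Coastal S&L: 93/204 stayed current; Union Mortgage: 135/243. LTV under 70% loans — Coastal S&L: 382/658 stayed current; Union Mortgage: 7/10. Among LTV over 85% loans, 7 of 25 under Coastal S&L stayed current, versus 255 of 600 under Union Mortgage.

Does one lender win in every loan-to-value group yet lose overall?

LTV 70–85%: Coastal S&L 93/204 = 45.6%, Union Mortgage 135/243 = 55.6% → Union Mortgage
LTV under 70%: Coastal S&L 382/658 = 58.1%, Union Mortgage 7/10 = 70.0% → Union Mortgage
LTV over 85%: Coastal S&L 7/25 = 28.0%, Union Mortgage 255/600 = 42.5% → Union Mortgage
Overall: Coastal S&L 482/887 = 54.3%, Union Mortgage 397/853 = 46.5% → Coastal S&L
Union Mortgage wins each loan-to-value group but Coastal S&L wins overall — the comparison reverses. Union Mortgage's loans skew toward LTV over 85%, which has a lower base rate.

Yes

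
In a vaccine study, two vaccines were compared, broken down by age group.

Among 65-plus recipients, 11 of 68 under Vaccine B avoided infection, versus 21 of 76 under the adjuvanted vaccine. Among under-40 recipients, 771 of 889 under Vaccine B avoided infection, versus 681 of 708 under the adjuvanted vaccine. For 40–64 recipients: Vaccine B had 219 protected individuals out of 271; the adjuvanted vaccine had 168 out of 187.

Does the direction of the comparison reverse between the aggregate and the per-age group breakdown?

No

65-plus: Vaccine B 11/68 = 16.2%, the adjuvanted vaccine 21/76 = 27.6% → the adjuvanted vaccine
Under-40: Vaccine B 771/889 = 86.7%, the adjuvanted vaccine 681/708 = 96.2% → the adjuvanted vaccine
40–64: Vaccine B 219/271 = 80.8%, the adjuvanted vaccine 168/187 = 89.8% → the adjuvanted vaccine
Overall: Vaccine B 1001/1228 = 81.5%, the adjuvanted vaccine 870/971 = 89.6% → the adjuvanted vaccine
The adjuvanted vaccine wins overall and in every age group — no reversal.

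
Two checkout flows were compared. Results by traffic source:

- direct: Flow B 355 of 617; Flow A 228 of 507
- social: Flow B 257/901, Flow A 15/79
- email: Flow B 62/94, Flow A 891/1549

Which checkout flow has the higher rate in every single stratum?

Direct: Flow B 355/617 = 57.5%, Flow A 228/507 = 45.0% → Flow B
Social: Flow B 257/901 = 28.5%, Flow A 15/79 = 19.0% → Flow B
Email: Flow B 62/94 = 66.0%, Flow A 891/1549 = 57.5% → Flow B
Flow B has the higher rate in all 3 groups.

Flow B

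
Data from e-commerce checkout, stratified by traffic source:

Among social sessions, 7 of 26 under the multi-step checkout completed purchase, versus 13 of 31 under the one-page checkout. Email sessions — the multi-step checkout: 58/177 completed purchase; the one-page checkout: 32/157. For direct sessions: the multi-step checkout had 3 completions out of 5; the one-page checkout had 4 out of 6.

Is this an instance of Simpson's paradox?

No

Social: the multi-step checkout 7/26 = 26.9%, the one-page checkout 13/31 = 41.9% → the one-page checkout
Email: the multi-step checkout 58/177 = 32.8%, the one-page checkout 32/157 = 20.4% → the multi-step checkout
Direct: the multi-step checkout 3/5 = 60.0%, the one-page checkout 4/6 = 66.7% → the one-page checkout
Overall: the multi-step checkout 68/208 = 32.7%, the one-page checkout 49/194 = 25.3% → the multi-step checkout
Neither sweeps: the multi-step checkout wins 1 of 3 groups, the one-page checkout wins 2. The multi-step checkout wins overall but not every group — no Simpson reversal.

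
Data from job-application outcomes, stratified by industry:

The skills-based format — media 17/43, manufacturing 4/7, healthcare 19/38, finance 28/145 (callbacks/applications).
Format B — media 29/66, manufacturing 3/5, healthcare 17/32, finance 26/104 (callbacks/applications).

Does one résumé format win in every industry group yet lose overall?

Media: the skills-based format 17/43 = 39.5%, Format B 29/66 = 43.9% → Format B
Manufacturing: the skills-based format 4/7 = 57.1%, Format B 3/5 = 60.0% → Format B
Healthcare: the skills-based format 19/38 = 50.0%, Format B 17/32 = 53.1% → Format B
Finance: the skills-based format 28/145 = 19.3%, Format B 26/104 = 25.0% → Format B
Overall: the skills-based format 68/233 = 29.2%, Format B 75/207 = 36.2% → Format B
Format B wins overall and in every industry group — no reversal.

No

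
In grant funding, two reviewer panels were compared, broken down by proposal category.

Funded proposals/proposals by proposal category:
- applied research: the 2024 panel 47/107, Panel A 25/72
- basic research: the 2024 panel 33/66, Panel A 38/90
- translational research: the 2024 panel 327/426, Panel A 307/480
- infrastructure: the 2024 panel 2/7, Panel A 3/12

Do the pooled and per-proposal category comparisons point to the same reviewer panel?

Yes

Applied research: the 2024 panel 47/107 = 43.9%, Panel A 25/72 = 34.7% → the 2024 panel
Basic research: the 2024 panel 33/66 = 50.0%, Panel A 38/90 = 42.2% → the 2024 panel
Translational research: the 2024 panel 327/426 = 76.8%, Panel A 307/480 = 64.0% → the 2024 panel
Infrastructure: the 2024 panel 2/7 = 28.6%, Panel A 3/12 = 25.0% → the 2024 panel
Overall: the 2024 panel 409/606 = 67.5%, Panel A 373/654 = 57.0% → the 2024 panel
The 2024 panel wins overall and in every proposal group — no reversal.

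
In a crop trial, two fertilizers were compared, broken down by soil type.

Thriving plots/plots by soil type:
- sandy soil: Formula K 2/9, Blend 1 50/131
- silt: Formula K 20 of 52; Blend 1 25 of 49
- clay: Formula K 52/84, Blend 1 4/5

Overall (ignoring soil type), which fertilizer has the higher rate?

Sandy soil: Formula K 2/9 = 22.2%, Blend 1 50/131 = 38.2% → Blend 1
Silt: Formula K 20/52 = 38.5%, Blend 1 25/49 = 51.0% → Blend 1
Clay: Formula K 52/84 = 61.9%, Blend 1 4/5 = 80.0% → Blend 1
Overall: Formula K 74/145 = 51.0%, Blend 1 79/185 = 42.7% → Formula K
(Blend 1 wins every soil group but Formula K wins overall — Blend 1's plots skew toward the low-rate sandy soil group.)

Formula K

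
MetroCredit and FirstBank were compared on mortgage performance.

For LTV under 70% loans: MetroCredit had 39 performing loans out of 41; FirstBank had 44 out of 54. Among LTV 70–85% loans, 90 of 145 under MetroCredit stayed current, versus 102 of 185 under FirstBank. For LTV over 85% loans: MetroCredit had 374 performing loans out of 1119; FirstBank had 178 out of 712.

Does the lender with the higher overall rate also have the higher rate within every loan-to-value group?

LTV under 70%: MetroCredit 39/41 = 95.1%, FirstBank 44/54 = 81.5% → MetroCredit
LTV 70–85%: MetroCredit 90/145 = 62.1%, FirstBank 102/185 = 55.1% → MetroCredit
LTV over 85%: MetroCredit 374/1119 = 33.4%, FirstBank 178/712 = 25.0% → MetroCredit
Overall: MetroCredit 503/1305 = 38.5%, FirstBank 324/951 = 34.1% → MetroCredit
MetroCredit wins overall and in every loan-to-value group — no reversal.

Yes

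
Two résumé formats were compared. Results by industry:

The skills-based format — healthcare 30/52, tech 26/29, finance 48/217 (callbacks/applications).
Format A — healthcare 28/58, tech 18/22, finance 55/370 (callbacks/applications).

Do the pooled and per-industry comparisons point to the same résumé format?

Healthcare: the skills-based format 30/52 = 57.7%, Format A 28/58 = 48.3% → the skills-based format
Tech: the skills-based format 26/29 = 89.7%, Format A 18/22 = 81.8% → the skills-based format
Finance: the skills-based format 48/217 = 22.1%, Format A 55/370 = 14.9% → the skills-based format
Overall: the skills-based format 104/298 = 34.9%, Format A 101/450 = 22.4% → the skills-based format
The skills-based format wins overall and in every industry group — no reversal.

Yes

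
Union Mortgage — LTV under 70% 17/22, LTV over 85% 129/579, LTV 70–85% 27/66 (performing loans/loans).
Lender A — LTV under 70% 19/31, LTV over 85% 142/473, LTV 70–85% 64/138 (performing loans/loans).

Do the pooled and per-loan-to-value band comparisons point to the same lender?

LTV under 70%: Union Mortgage 17/22 = 77.3%, Lender A 19/31 = 61.3% → Union Mortgage
LTV over 85%: Union Mortgage 129/579 = 22.3%, Lender A 142/473 = 30.0% → Lender A
LTV 70–85%: Union Mortgage 27/66 = 40.9%, Lender A 64/138 = 46.4% → Lender A
Overall: Union Mortgage 173/667 = 25.9%, Lender A 225/642 = 35.0% → Lender A
Neither sweeps: Union Mortgage wins 1 of 3 groups, Lender A wins 2. Lender A wins overall but not every group — no Simpson reversal.

No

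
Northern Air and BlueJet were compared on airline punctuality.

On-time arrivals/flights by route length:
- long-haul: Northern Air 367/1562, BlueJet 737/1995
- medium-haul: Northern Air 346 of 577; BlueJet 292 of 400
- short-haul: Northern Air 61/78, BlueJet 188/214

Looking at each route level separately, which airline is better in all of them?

BlueJet

Long-haul: Northern Air 367/1562 = 23.5%, BlueJet 737/1995 = 36.9% → BlueJet
Medium-haul: Northern Air 346/577 = 60.0%, BlueJet 292/400 = 73.0% → BlueJet
Short-haul: Northern Air 61/78 = 78.2%, BlueJet 188/214 = 87.9% → BlueJet
BlueJet has the higher rate in all 3 groups.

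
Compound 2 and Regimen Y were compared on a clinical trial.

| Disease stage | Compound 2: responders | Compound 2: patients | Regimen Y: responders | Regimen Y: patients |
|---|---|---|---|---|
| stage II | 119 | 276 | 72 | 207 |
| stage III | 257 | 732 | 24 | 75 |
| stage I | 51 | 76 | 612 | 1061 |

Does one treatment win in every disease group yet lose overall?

Yes

Stage II: Compound 2 119/276 = 43.1%, Regimen Y 72/207 = 34.8% → Compound 2
Stage III: Compound 2 257/732 = 35.1%, Regimen Y 24/75 = 32.0% → Compound 2
Stage I: Compound 2 51/76 = 67.1%, Regimen Y 612/1061 = 57.7% → Compound 2
Overall: Compound 2 427/1084 = 39.4%, Regimen Y 708/1343 = 52.7% → Regimen Y
Compound 2 wins each disease group but Regimen Y wins overall — the comparison reverses. Compound 2's patients skew toward stage III, which has a lower base rate.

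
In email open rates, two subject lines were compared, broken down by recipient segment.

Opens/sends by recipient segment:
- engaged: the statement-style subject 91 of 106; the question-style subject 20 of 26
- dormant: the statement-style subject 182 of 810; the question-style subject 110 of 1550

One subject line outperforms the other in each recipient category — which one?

the statement-style subject

Engaged: the statement-style subject 91/106 = 85.8%, the question-style subject 20/26 = 76.9% → the statement-style subject
Dormant: the statement-style subject 182/810 = 22.5%, the question-style subject 110/1550 = 7.1% → the statement-style subject
The statement-style subject has the higher rate in both groups.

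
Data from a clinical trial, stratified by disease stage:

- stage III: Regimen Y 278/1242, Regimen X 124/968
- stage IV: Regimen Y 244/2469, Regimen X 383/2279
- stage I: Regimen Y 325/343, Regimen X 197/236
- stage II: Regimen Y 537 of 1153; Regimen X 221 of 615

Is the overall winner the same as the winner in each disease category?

Stage III: Regimen Y 278/1242 = 22.4%, Regimen X 124/968 = 12.8% → Regimen Y
Stage IV: Regimen Y 244/2469 = 9.9%, Regimen X 383/2279 = 16.8% → Regimen X
Stage I: Regimen Y 325/343 = 94.8%, Regimen X 197/236 = 83.5% → Regimen Y
Stage II: Regimen Y 537/1153 = 46.6%, Regimen X 221/615 = 35.9% → Regimen Y
Overall: Regimen Y 1384/5207 = 26.6%, Regimen X 925/4098 = 22.6% → Regimen Y
Neither sweeps: Regimen Y wins 3 of 4 groups, Regimen X wins 1. Regimen Y wins overall but not every group — no Simpson reversal.

No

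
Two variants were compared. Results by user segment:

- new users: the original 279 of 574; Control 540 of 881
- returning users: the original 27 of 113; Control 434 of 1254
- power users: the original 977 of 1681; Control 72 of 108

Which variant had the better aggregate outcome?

the original

New users: the original 279/574 = 48.6%, Control 540/881 = 61.3% → Control
Returning users: the original 27/113 = 23.9%, Control 434/1254 = 34.6% → Control
Power users: the original 977/1681 = 58.1%, Control 72/108 = 66.7% → Control
Overall: the original 1283/2368 = 54.2%, Control 1046/2243 = 46.6% → the original
(Control wins every user group but the original wins overall — Control's views skew toward the low-rate returning users group.)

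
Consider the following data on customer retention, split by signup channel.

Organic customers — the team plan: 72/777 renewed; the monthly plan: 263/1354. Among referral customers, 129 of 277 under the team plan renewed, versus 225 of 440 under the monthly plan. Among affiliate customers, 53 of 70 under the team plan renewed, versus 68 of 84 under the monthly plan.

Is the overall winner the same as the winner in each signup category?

Organic: the team plan 72/777 = 9.3%, the monthly plan 263/1354 = 19.4% → the monthly plan
Referral: the team plan 129/277 = 46.6%, the monthly plan 225/440 = 51.1% → the monthly plan
Affiliate: the team plan 53/70 = 75.7%, the monthly plan 68/84 = 81.0% → the monthly plan
Overall: the team plan 254/1124 = 22.6%, the monthly plan 556/1878 = 29.6% → the monthly plan
The monthly plan wins overall and in every signup group — no reversal.

Yes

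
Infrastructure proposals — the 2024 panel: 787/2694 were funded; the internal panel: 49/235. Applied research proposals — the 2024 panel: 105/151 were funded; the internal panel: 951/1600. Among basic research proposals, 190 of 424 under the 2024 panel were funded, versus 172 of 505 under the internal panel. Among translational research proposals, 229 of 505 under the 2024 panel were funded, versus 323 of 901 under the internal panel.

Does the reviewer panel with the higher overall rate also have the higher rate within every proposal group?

Infrastructure: the 2024 panel 787/2694 = 29.2%, the internal panel 49/235 = 20.9% → the 2024 panel
Applied research: the 2024 panel 105/151 = 69.5%, the internal panel 951/1600 = 59.4% → the 2024 panel
Basic research: the 2024 panel 190/424 = 44.8%, the internal panel 172/505 = 34.1% → the 2024 panel
Translational research: the 2024 panel 229/505 = 45.3%, the internal panel 323/901 = 35.8% → the 2024 panel
Overall: the 2024 panel 1311/3774 = 34.7%, the internal panel 1495/3241 = 46.1% → the internal panel
The 2024 panel wins each proposal group but the internal panel wins overall — the comparison reverses. The 2024 panel's proposals skew toward infrastructure, which has a lower base rate.

No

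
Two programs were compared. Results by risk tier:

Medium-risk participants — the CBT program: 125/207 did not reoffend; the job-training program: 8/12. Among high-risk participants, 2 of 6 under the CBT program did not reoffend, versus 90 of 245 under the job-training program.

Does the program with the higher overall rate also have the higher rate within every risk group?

Medium-risk: the CBT program 125/207 = 60.4%, the job-training program 8/12 = 66.7% → the job-training program
High-risk: the CBT program 2/6 = 33.3%, the job-training program 90/245 = 36.7% → the job-training program
Overall: the CBT program 127/213 = 59.6%, the job-training program 98/257 = 38.1% → the CBT program
The job-training program wins each risk group but the CBT program wins overall — the comparison reverses. The job-training program's participants skew toward high-risk, which has a lower base rate.

No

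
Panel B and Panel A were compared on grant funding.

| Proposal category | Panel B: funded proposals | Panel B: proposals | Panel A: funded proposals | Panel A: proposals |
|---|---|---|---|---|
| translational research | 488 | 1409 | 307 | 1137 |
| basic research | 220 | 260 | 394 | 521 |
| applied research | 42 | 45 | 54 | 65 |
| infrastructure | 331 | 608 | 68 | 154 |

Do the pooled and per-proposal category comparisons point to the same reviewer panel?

Yes

Translational research: Panel B 488/1409 = 34.6%, Panel A 307/1137 = 27.0% → Panel B
Basic research: Panel B 220/260 = 84.6%, Panel A 394/521 = 75.6% → Panel B
Applied research: Panel B 42/45 = 93.3%, Panel A 54/65 = 83.1% → Panel B
Infrastructure: Panel B 331/608 = 54.4%, Panel A 68/154 = 44.2% → Panel B
Overall: Panel B 1081/2322 = 46.6%, Panel A 823/1877 = 43.8% → Panel B
Panel B wins overall and in every proposal group — no reversal.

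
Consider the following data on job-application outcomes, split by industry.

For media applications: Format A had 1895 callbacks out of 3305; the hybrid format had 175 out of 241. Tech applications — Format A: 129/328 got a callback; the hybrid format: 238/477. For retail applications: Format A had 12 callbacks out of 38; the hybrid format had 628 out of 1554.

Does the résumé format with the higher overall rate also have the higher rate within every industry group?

No

Media: Format A 1895/3305 = 57.3%, the hybrid format 175/241 = 72.6% → the hybrid format
Tech: Format A 129/328 = 39.3%, the hybrid format 238/477 = 49.9% → the hybrid format
Retail: Format A 12/38 = 31.6%, the hybrid format 628/1554 = 40.4% → the hybrid format
Overall: Format A 2036/3671 = 55.5%, the hybrid format 1041/2272 = 45.8% → Format A
The hybrid format wins each industry group but Format A wins overall — the comparison reverses. The hybrid format's applications skew toward retail, which has a lower base rate.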